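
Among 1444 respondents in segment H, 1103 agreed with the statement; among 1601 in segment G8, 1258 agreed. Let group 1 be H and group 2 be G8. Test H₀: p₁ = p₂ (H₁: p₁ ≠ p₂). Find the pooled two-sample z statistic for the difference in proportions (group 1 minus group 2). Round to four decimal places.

z = -1.4465

p̂₁ = 1103/1444 ≈ 0.763850, p̂₂ = 1258/1601 ≈ 0.785759.
Pooled p̂ = (1103+1258)/(1444+1601) = 2361/3045 = 0.775369.
SE = √(0.174172 × 0.00131713) = 0.015146.
z = (0.763850 − 0.785759)/0.015146 = -0.021909/0.015146 = -1.4465.
p-value = 2·P(Z > 1.446) ≈ 0.1480.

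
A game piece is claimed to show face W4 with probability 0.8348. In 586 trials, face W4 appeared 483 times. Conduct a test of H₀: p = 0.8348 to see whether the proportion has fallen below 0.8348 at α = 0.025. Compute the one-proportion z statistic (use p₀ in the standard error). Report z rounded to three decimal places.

z = -0.689

p̂ = 483/586 ≈ 0.82423.
Standard error under H₀: √(0.8348×0.1652/586) = 0.01534.
z = (0.82423 − 0.8348)/0.01534 = -0.01057/0.01534 = -0.689.
p-value = P(Z < -0.689) ≈ 0.2455; since p > α = 0.025, fail to reject H₀.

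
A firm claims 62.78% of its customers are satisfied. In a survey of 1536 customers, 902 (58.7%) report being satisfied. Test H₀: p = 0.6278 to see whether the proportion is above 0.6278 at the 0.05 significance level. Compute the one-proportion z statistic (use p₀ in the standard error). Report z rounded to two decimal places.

p̂ = 902/1536 ≈ 0.58724.
Standard error under H₀: √(0.6278×0.3722/1536) = 0.01233.
z = (0.58724 − 0.6278)/0.01233 = -0.04056/0.01233 = -3.29.
p-value = P(Z > -3.289) ≈ 0.9995. With α = 0.05, fail to reject H₀.

z = -3.29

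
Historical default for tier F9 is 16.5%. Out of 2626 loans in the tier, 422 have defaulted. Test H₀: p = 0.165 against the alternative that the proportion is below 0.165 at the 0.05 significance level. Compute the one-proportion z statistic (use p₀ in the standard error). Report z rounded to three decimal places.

z = -0.594

p̂ = 422/2626 ≈ 0.16070.
Under H₀, SE = √(0.165·0.835/2626) = √(5.24657e-05) = 0.00724.
z = (0.16070 − 0.165)/0.00724 = -0.00430/0.00724 = -0.594.
p-value = P(Z < -0.594) ≈ 0.2764. With α = 0.05, fail to reject H₀.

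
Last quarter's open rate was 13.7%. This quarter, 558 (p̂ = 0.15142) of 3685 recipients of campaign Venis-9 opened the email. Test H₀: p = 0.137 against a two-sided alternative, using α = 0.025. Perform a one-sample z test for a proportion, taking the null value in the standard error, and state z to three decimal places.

z = 2.547

p̂ = 558/3685 ≈ 0.151425.
Standard error under H₀: √(0.137×0.863/3685) = 0.005664.
z = (0.151425 − 0.137)/0.005664 = 0.014425/0.005664 = 2.547.
p-value = 2·P(Z > 2.547) ≈ 0.0109. With α = 0.025, reject H₀.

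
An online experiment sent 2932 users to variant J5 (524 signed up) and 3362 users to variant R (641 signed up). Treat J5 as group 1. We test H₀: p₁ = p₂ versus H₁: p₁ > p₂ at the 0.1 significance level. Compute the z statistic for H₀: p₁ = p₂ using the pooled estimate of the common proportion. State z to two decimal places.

p̂₁ = 524/2932 ≈ 0.1787, p̂₂ = 641/3362 ≈ 0.1907.
Pooled p̂ = (524+641)/(2932+3362) = 1165/6294 = 0.1851.
SE = √(p̂(1−p̂)(1/n₁+1/n₂)) = √(0.1851·0.8149·0.000638506) = √(9.63097e-05) = 0.0098.
z = (0.1787 − 0.1907)/0.0098 = -0.0120/0.0098 = -1.22.
p-value = P(Z > -1.217) ≈ 0.8882. With α = 0.1, fail to reject H₀.

z = -1.22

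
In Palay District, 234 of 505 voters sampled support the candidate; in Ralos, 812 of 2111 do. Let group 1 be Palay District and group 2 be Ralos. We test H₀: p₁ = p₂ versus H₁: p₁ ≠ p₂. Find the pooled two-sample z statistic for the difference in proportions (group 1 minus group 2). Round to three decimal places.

p̂₁ = 234/505 ≈ 0.46337, p̂₂ = 812/2111 ≈ 0.38465.
Pooled p̂ = (234+812)/(505+2111) = 1046/2616 = 0.39985.
SE = √(0.239969 × 0.00245391) = 0.02427.
z = (0.46337 − 0.38465)/0.02427 = 0.07872/0.02427 = 3.244.
Two-sided p-value ≈ 2·Φ(−3.244) = 0.0012.

z = 3.244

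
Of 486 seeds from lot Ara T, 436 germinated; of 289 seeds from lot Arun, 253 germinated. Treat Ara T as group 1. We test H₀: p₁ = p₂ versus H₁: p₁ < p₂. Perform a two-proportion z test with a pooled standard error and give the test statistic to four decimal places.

z = 0.9295

p̂₁ = 436/486 = 0.897119, p̂₂ = 253/289 = 0.875433.
Pooled p̂ = (436+253)/(486+289) = 689/775 = 0.889032.
SE = √(0.0986539 × 0.00551782) = 0.023331.
z = (0.897119 − 0.875433)/0.023331 = 0.021686/0.023331 = 0.9295.
p-value = P(Z < 0.930) ≈ 0.8237.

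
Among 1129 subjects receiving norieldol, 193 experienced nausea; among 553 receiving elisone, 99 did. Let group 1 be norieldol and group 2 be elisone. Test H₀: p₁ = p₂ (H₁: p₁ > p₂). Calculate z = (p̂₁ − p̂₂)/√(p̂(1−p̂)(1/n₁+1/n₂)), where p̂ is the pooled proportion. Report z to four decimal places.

z = -0.4108

p̂₁ = 193/1129 = 0.170948, p̂₂ = 99/553 = 0.179024.
Pooled p̂ = (193+99)/(1129+553) = 292/1682 = 0.173603.
SE = √(p̂(1−p̂)(1/n₁+1/n₂)) = √(0.173603·0.826397·0.00269406) = √(0.000386503) = 0.019660.
z = (0.170948 − 0.179024)/0.019660 = -0.008076/0.019660 = -0.4108.
p-value = P(Z > -0.411) ≈ 0.6594.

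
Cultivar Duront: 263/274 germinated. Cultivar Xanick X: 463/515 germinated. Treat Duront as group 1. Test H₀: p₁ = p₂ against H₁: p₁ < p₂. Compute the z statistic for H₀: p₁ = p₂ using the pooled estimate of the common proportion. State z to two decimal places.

p̂₁ = 263/274 = 0.9599, p̂₂ = 463/515 = 0.8990.
Pooled p̂ = (263+463)/(274+515) = 726/789 = 0.9202.
SE = √(0.0734722 × 0.00559138) = 0.0203.
z = (0.9599 − 0.8990)/0.0203 = 0.0609/0.0203 = 3.00.
p-value = P(Z < 3.001) ≈ 0.9987.

z = 3.00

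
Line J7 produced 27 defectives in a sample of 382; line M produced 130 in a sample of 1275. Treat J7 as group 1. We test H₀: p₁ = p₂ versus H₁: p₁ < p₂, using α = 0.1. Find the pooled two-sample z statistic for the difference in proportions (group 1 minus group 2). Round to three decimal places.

z = -1.831

p̂₁ = 27/382 = 0.07068, p̂₂ = 130/1275 = 0.10196.
Pooled p̂ = (27+130)/(382+1275) = 157/1657 = 0.09475.
SE = √(p̂(1−p̂)(1/n₁+1/n₂)) = √(0.09475·0.90525·0.00340211) = √(0.000291806) = 0.01708.
z = (0.07068 − 0.10196)/0.01708 = -0.03128/0.01708 = -1.831.
p-value = P(Z < -1.831) ≈ 0.0335, so at α = 0.1 we reject H₀.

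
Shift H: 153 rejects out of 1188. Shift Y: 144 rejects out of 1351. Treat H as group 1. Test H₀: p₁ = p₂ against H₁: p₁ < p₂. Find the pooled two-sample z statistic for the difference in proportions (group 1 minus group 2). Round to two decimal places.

p̂₁ = 153/1188 = 0.12879, p̂₂ = 144/1351 = 0.10659.
Pooled p̂ = (153+144)/(1188+1351) = 297/2539 = 0.11698.
SE = √(0.103292 × 0.00158194) = 0.01278.
z = (0.12879 − 0.10659)/0.01278 = 0.02220/0.01278 = 1.74.
p-value = P(Z < 1.737) ≈ 0.9588.

z = 1.74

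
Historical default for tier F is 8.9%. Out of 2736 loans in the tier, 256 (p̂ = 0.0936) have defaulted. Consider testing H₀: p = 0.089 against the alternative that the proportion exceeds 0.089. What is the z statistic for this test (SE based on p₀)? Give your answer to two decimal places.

z = 0.84

p̂ = 256/2736 ≈ 0.09357.
Under H₀, SE = √(0.089·0.911/2736) = √(2.96341e-05) = 0.00544.
z = (0.09357 − 0.089)/0.00544 = 0.00457/0.00544 = 0.84.
p-value = P(Z > 0.839) ≈ 0.2007.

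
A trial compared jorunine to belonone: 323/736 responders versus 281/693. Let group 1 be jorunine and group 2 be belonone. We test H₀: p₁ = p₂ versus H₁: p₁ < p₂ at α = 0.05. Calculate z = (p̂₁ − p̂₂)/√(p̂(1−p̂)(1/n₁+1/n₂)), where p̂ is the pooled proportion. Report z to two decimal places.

z = 1.28

p̂₁ = 323/736 ≈ 0.4389, p̂₂ = 281/693 ≈ 0.4055.
Pooled p̂ = (323+281)/(736+693) = 604/1429 = 0.4227.
SE = √(p̂(1−p̂)(1/n₁+1/n₂)) = √(0.4227·0.5773·0.0028017) = √(0.000683672) = 0.0261.
z = (0.4389 − 0.4055)/0.0261 = 0.0334/0.0261 = 1.28.
p-value = P(Z < 1.276) ≈ 0.8991, so at α = 0.05 we fail to reject H₀.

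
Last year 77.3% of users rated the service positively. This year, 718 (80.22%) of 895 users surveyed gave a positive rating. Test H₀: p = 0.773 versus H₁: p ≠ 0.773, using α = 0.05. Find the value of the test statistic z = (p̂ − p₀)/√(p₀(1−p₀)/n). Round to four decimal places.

p̂ = 718/895 = 0.802235.
SE = √(p₀(1−p₀)/n) = √(0.17547/895) = 0.014002.
z = (0.802235 − 0.773)/0.014002 = 0.029235/0.014002 = 2.0879.
Two-sided p-value ≈ 2·Φ(−2.088) = 0.0368; since p < α = 0.05, reject H₀.

z = 2.0879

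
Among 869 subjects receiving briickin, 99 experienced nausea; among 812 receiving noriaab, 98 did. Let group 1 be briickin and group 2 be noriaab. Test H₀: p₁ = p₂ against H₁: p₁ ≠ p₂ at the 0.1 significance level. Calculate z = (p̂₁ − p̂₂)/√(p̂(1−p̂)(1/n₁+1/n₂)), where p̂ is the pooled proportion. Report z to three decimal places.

p̂₁ = 99/869 = 0.11392, p̂₂ = 98/812 = 0.12069.
Pooled p̂ = (99+98)/(869+812) = 197/1681 = 0.11719.
SE = √(p̂(1−p̂)(1/n₁+1/n₂)) = √(0.11719·0.88281·0.00238228) = √(0.000246466) = 0.01570.
z = (0.11392 − 0.12069)/0.01570 = -0.00677/0.01570 = -0.431.
p-value = 2·P(Z > 0.431) ≈ 0.6665; since p > α = 0.1, fail to reject H₀.

z = -0.431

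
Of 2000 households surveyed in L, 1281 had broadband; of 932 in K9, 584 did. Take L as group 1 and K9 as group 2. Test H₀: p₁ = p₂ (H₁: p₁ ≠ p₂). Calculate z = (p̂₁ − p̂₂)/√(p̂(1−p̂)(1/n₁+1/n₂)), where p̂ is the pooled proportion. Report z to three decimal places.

p̂₁ = 1281/2000 ≈ 0.64050, p̂₂ = 584/932 ≈ 0.62661.
Pooled p̂ = (1281+584)/(2000+932) = 1865/2932 = 0.63608.
SE = √(0.231481 × 0.00157296) = 0.01908.
z = (0.64050 − 0.62661)/0.01908 = 0.01389/0.01908 = 0.728.
Two-sided p-value ≈ 2·Φ(−0.728) = 0.4666.

z = 0.728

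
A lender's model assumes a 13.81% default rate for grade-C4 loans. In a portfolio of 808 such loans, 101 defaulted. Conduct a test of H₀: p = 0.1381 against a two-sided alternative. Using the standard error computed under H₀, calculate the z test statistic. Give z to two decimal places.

p̂ = 101/808 ≈ 0.1250.
Standard error under H₀: √(0.1381×0.8619/808) = 0.0121.
z = (0.1250 − 0.1381)/0.0121 = -0.0131/0.0121 = -1.08.
p-value = 2·P(Z > 1.079) ≈ 0.2804.

z = -1.08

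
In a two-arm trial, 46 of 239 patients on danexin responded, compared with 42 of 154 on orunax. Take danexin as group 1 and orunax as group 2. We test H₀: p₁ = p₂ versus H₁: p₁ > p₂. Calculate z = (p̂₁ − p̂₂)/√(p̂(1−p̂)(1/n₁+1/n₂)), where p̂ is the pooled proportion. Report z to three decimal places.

p̂₁ = 46/239 = 0.19247, p̂₂ = 42/154 = 0.27273.
Pooled p̂ = (46+42)/(239+154) = 88/393 = 0.22392.
SE = √(0.173779 × 0.0106776) = 0.04308.
z = (0.19247 − 0.27273)/0.04308 = -0.08026/0.04308 = -1.863.

z = -1.863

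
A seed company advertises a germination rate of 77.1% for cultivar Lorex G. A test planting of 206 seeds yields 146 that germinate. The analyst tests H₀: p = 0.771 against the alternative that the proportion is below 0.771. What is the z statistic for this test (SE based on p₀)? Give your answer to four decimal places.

p̂ = 146/206 ≈ 0.708738.
Standard error under H₀: √(0.771×0.229/206) = 0.029276.
z = (0.708738 − 0.771)/0.029276 = -0.062262/0.029276 = -2.1267.

z = -2.1267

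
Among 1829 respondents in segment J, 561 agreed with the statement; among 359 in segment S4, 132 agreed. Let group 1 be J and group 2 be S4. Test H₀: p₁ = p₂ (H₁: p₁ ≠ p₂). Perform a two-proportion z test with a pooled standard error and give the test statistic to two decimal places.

p̂₁ = 561/1829 ≈ 0.3067, p̂₂ = 132/359 ≈ 0.3677.
Pooled p̂ = (561+132)/(1829+359) = 693/2188 = 0.3167.
SE = √(p̂(1−p̂)(1/n₁+1/n₂)) = √(0.3167·0.6833·0.00333226) = √(0.000721139) = 0.0269.
z = (0.3067 − 0.3677)/0.0269 = -0.0610/0.0269 = -2.27.
p-value = 2·P(Z > 2.270) ≈ 0.0232.

z = -2.27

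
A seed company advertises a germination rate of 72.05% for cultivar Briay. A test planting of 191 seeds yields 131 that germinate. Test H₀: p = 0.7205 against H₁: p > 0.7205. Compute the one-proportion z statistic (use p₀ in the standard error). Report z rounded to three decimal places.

z = -1.067

p̂ = 131/191 ≈ 0.68586.
SE = √(p₀(1−p₀)/n) = √(0.20138/191) = 0.03247.
z = (0.68586 − 0.7205)/0.03247 = -0.03464/0.03247 = -1.067.
p-value = P(Z > -1.067) ≈ 0.8569.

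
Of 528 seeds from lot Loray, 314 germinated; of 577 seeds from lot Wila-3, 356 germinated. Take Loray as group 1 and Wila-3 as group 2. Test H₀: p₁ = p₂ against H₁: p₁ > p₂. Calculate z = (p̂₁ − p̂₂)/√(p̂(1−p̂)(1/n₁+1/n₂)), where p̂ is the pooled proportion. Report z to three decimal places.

p̂₁ = 314/528 ≈ 0.59470, p̂₂ = 356/577 ≈ 0.61698.
Pooled p̂ = (314+356)/(528+577) = 670/1105 = 0.60633.
SE = √(p̂(1−p̂)(1/n₁+1/n₂)) = √(0.60633·0.39367·0.00362704) = √(0.000865749) = 0.02942.
z = (0.59470 − 0.61698)/0.02942 = -0.02228/0.02942 = -0.757.
p-value = P(Z > -0.757) ≈ 0.7756.

z = -0.757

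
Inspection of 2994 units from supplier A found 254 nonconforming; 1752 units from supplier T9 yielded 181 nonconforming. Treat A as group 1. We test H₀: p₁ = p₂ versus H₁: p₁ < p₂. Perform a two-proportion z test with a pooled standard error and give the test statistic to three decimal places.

p̂₁ = 254/2994 = 0.084836, p̂₂ = 181/1752 = 0.103311.
Pooled p̂ = (254+181)/(2994+1752) = 435/4746 = 0.091656.
SE = √(0.0832553 × 0.000904778) = 0.008679.
z = (0.084836 − 0.103311)/0.008679 = -0.018475/0.008679 = -2.129.
p-value = P(Z < -2.129) ≈ 0.0166.

z = -2.129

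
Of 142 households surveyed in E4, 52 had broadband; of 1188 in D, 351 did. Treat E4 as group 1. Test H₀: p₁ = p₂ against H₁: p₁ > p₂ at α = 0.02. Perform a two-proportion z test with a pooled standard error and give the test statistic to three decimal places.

p̂₁ = 52/142 ≈ 0.36620, p̂₂ = 351/1188 ≈ 0.29545.
Pooled p̂ = (52+351)/(142+1188) = 403/1330 = 0.30301.
SE = √(0.211194 × 0.007884) = 0.04081.
z = (0.36620 − 0.29545)/0.04081 = 0.07075/0.04081 = 1.734.
p-value = P(Z > 1.734) ≈ 0.0415. With α = 0.02, fail to reject H₀.

z = 1.734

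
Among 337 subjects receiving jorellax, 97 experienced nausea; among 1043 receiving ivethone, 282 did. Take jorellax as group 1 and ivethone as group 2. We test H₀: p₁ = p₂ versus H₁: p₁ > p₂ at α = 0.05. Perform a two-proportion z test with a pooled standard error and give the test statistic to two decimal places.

p̂₁ = 97/337 ≈ 0.2878, p̂₂ = 282/1043 ≈ 0.2704.
Pooled p̂ = (97+282)/(337+1043) = 379/1380 = 0.2746.
SE = √(0.199212 × 0.00392613) = 0.0280.
z = (0.2878 − 0.2704)/0.0280 = 0.0174/0.0280 = 0.62.
p-value = P(Z > 0.624) ≈ 0.2662, so at α = 0.05 we fail to reject H₀.

z = 0.62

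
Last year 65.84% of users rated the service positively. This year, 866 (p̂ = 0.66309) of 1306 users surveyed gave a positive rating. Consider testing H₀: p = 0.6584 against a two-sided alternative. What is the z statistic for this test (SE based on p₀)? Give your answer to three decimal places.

z = 0.358

p̂ = 866/1306 = 0.663093.
Standard error under H₀: √(0.6584×0.3416/1306) = 0.013123.
z = (0.663093 − 0.6584)/0.013123 = 0.004693/0.013123 = 0.358.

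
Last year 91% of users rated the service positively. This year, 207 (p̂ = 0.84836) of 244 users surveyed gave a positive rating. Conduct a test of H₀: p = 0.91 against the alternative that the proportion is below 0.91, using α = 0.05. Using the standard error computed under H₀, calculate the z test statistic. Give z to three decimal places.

p̂ = 207/244 = 0.848361.
Standard error under H₀: √(0.91×0.09/244) = 0.018321.
z = (0.848361 − 0.91)/0.018321 = -0.061639/0.018321 = -3.364.
p-value = P(Z < -3.364) ≈ 0.0004, so at α = 0.05 we reject H₀.

z = -3.364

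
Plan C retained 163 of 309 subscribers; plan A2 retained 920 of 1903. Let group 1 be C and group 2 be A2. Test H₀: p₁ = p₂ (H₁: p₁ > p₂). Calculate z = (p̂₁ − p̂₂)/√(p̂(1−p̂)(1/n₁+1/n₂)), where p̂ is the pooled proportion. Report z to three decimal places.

p̂₁ = 163/309 ≈ 0.52751, p̂₂ = 920/1903 ≈ 0.48345.
Pooled p̂ = (163+920)/(309+1903) = 1083/2212 = 0.48960.
SE = √(p̂(1−p̂)(1/n₁+1/n₂)) = √(0.48960·0.51040·0.00376173) = √(0.000940026) = 0.03066.
z = (0.52751 − 0.48345)/0.03066 = 0.04406/0.03066 = 1.437.
p-value = P(Z > 1.437) ≈ 0.0753.

z = 1.437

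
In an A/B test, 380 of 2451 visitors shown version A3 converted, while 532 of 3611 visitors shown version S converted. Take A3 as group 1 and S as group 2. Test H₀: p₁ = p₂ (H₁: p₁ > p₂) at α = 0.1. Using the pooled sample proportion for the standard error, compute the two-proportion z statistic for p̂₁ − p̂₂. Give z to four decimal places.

z = 0.8242

p̂₁ = 380/2451 ≈ 0.155039, p̂₂ = 532/3611 ≈ 0.147328.
Pooled p̂ = (380+532)/(2451+3611) = 912/6062 = 0.150445.
SE = √(p̂(1−p̂)(1/n₁+1/n₂)) = √(0.150445·0.849555·0.000684928) = √(8.75418e-05) = 0.009356.
z = (0.155039 − 0.147328)/0.009356 = 0.007711/0.009356 = 0.8242.
p-value = P(Z > 0.824) ≈ 0.2049; since p > α = 0.1, fail to reject H₀.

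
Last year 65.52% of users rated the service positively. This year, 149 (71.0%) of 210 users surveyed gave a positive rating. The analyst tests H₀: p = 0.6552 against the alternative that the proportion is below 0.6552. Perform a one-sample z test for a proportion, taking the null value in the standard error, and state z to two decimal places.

p̂ = 149/210 = 0.7095.
Under H₀, SE = √(0.6552·0.3448/210) = √(0.00107578) = 0.0328.
z = (0.7095 − 0.6552)/0.0328 = 0.0543/0.0328 = 1.66.
p-value = P(Z < 1.656) ≈ 0.9512.

z = 1.66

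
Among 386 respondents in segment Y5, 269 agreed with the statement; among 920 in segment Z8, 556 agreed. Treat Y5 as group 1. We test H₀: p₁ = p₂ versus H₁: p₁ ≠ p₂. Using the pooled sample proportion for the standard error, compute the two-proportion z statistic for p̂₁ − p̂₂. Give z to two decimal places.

p̂₁ = 269/386 ≈ 0.6969, p̂₂ = 556/920 ≈ 0.6043.
Pooled p̂ = (269+556)/(386+920) = 825/1306 = 0.6317.
SE = √(p̂(1−p̂)(1/n₁+1/n₂)) = √(0.6317·0.3683·0.00367763) = √(0.00085562) = 0.0293.
z = (0.6969 − 0.6043)/0.0293 = 0.0926/0.0293 = 3.16.
Two-sided p-value ≈ 2·Φ(−3.164) = 0.0016.

z = 3.16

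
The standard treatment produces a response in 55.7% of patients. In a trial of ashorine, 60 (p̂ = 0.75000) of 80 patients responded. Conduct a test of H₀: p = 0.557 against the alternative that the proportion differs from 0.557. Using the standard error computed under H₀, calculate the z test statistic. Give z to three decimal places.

z = 3.475

p̂ = 60/80 ≈ 0.75000.
Standard error under H₀: √(0.557×0.443/80) = 0.05554.
z = (0.75000 − 0.557)/0.05554 = 0.19300/0.05554 = 3.475.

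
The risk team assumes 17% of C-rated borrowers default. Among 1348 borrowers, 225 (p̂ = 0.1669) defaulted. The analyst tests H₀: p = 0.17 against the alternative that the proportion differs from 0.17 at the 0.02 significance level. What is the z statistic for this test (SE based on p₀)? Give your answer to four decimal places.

z = -0.3016

p̂ = 225/1348 ≈ 0.166914.
SE = √(p₀(1−p₀)/n) = √(0.1411/1348) = 0.010231.
z = (0.166914 − 0.17)/0.010231 = -0.003086/0.010231 = -0.3016.
p-value = 2·P(Z > 0.302) ≈ 0.7629, so at α = 0.02 we fail to reject H₀.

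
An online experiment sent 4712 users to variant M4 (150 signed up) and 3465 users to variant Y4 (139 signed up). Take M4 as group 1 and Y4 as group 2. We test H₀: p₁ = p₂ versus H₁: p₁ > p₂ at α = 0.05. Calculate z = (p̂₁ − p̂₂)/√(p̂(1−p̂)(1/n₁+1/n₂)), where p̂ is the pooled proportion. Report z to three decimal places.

p̂₁ = 150/4712 = 0.031834, p̂₂ = 139/3465 = 0.040115.
Pooled p̂ = (150+139)/(4712+3465) = 289/8177 = 0.035343.
SE = √(0.0340939 × 0.000500824) = 0.004132.
z = (0.031834 − 0.040115)/0.004132 = -0.008281/0.004132 = -2.004.
p-value = P(Z > -2.004) ≈ 0.9775; since p > α = 0.05, fail to reject H₀.

z = -2.004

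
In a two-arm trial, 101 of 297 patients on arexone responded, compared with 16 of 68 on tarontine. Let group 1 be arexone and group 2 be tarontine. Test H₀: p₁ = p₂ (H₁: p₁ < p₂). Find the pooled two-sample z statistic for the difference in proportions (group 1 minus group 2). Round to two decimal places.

z = 1.67

p̂₁ = 101/297 ≈ 0.3401, p̂₂ = 16/68 ≈ 0.2353.
Pooled p̂ = (101+16)/(297+68) = 117/365 = 0.3205.
SE = √(p̂(1−p̂)(1/n₁+1/n₂)) = √(0.3205·0.6795·0.0180729) = √(0.00393622) = 0.0627.
z = (0.3401 − 0.2353)/0.0627 = 0.1048/0.0627 = 1.67.
p-value = P(Z < 1.670) ≈ 0.9525.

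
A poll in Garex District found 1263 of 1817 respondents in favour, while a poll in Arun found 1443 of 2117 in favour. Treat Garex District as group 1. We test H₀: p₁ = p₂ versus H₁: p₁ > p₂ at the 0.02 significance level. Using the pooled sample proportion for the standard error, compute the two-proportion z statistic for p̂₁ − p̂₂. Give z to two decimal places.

p̂₁ = 1263/1817 = 0.6951, p̂₂ = 1443/2117 = 0.6816.
Pooled p̂ = (1263+1443)/(1817+2117) = 2706/3934 = 0.6878.
SE = √(0.214713 × 0.00102272) = 0.0148.
z = (0.6951 − 0.6816)/0.0148 = 0.0135/0.0148 = 0.91.
p-value = P(Z > 0.909) ≈ 0.1816. With α = 0.02, fail to reject H₀.

z = 0.91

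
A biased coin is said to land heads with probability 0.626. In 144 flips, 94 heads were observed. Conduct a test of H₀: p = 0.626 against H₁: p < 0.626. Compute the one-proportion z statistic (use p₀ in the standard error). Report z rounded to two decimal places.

z = 0.66

p̂ = 94/144 = 0.65278.
Standard error under H₀: √(0.626×0.374/144) = 0.04032.
z = (0.65278 − 0.626)/0.04032 = 0.02678/0.04032 = 0.66.
p-value = P(Z < 0.664) ≈ 0.7467.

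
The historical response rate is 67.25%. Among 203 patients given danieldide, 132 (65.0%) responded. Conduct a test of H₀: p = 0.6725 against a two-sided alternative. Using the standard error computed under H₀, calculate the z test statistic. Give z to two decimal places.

z = -0.68

p̂ = 132/203 ≈ 0.6502.
SE = √(p₀(1−p₀)/n) = √(0.22024/203) = 0.0329.
z = (0.6502 − 0.6725)/0.0329 = -0.0223/0.0329 = -0.68.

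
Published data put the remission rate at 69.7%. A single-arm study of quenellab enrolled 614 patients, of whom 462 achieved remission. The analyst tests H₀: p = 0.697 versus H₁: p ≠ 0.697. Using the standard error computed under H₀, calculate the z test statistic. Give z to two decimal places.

z = 2.99

p̂ = 462/614 = 0.7524.
SE = √(p₀(1−p₀)/n) = √(0.21119/614) = 0.0185.
z = (0.7524 − 0.697)/0.0185 = 0.0554/0.0185 = 2.99.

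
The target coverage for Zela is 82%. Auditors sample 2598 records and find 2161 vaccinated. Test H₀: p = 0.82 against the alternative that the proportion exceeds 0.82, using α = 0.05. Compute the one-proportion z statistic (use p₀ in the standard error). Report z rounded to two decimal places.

p̂ = 2161/2598 = 0.83179.
Standard error under H₀: √(0.82×0.18/2598) = 0.00754.
z = (0.83179 − 0.82)/0.00754 = 0.01179/0.00754 = 1.56.
p-value = P(Z > 1.565) ≈ 0.0588; since p > α = 0.05, fail to reject H₀.

z = 1.56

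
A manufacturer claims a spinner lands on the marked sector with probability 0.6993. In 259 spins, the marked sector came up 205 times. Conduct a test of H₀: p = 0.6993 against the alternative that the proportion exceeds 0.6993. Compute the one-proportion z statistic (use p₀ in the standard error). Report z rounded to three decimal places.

p̂ = 205/259 ≈ 0.791506.
SE = √(p₀(1−p₀)/n) = √(0.21028/259) = 0.028494.
z = (0.791506 − 0.6993)/0.028494 = 0.092206/0.028494 = 3.236.
p-value = P(Z > 3.236) ≈ 0.0006.

z = 3.236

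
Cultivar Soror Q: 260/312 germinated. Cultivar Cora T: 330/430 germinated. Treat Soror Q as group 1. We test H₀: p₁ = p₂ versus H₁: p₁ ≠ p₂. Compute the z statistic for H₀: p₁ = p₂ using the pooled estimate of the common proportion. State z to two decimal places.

p̂₁ = 260/312 ≈ 0.8333, p̂₂ = 330/430 ≈ 0.7674.
Pooled p̂ = (260+330)/(312+430) = 590/742 = 0.7951.
SE = √(p̂(1−p̂)(1/n₁+1/n₂)) = √(0.7951·0.2049·0.00553071) = √(0.000900884) = 0.0300.
z = (0.8333 − 0.7674)/0.0300 = 0.0659/0.0300 = 2.20.
p-value = 2·P(Z > 2.195) ≈ 0.0281.

z = 2.20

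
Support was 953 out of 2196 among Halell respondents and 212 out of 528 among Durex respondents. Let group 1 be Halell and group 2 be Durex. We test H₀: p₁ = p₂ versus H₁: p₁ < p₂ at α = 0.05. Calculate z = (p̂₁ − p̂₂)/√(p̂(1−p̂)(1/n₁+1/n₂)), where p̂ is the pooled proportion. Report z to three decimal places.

p̂₁ = 953/2196 = 0.43397, p̂₂ = 212/528 = 0.40152.
Pooled p̂ = (953+212)/(2196+528) = 1165/2724 = 0.42768.
SE = √(0.24477 × 0.00234931) = 0.02398.
z = (0.43397 − 0.40152)/0.02398 = 0.03245/0.02398 = 1.353.
p-value = P(Z < 1.353) ≈ 0.9120. With α = 0.05, fail to reject H₀.

z = 1.353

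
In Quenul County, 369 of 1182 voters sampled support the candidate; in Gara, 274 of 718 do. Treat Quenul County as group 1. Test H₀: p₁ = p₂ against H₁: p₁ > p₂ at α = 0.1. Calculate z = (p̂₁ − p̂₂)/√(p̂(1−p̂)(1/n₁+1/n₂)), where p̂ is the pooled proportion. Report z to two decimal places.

p̂₁ = 369/1182 ≈ 0.3122, p̂₂ = 274/718 ≈ 0.3816.
Pooled p̂ = (369+274)/(1182+718) = 643/1900 = 0.3384.
SE = √(0.223892 × 0.00223878) = 0.0224.
z = (0.3122 − 0.3816)/0.0224 = -0.0694/0.0224 = -3.10.
p-value = P(Z > -3.101) ≈ 0.9990. With α = 0.1, fail to reject H₀.

z = -3.10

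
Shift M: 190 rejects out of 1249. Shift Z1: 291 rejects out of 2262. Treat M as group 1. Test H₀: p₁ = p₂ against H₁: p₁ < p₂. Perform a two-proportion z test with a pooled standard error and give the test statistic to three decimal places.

z = 1.937

p̂₁ = 190/1249 = 0.152122, p̂₂ = 291/2262 = 0.128647.
Pooled p̂ = (190+291)/(1249+2262) = 481/3511 = 0.136998.
SE = √(p̂(1−p̂)(1/n₁+1/n₂)) = √(0.136998·0.863002·0.00124273) = √(0.000146927) = 0.012121.
z = (0.152122 − 0.128647)/0.012121 = 0.023475/0.012121 = 1.937.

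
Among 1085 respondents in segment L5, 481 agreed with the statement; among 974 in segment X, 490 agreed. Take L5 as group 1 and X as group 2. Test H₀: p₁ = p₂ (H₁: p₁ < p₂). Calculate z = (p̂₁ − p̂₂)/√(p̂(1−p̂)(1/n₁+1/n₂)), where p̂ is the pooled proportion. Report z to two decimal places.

p̂₁ = 481/1085 = 0.44332, p̂₂ = 490/974 = 0.50308.
Pooled p̂ = (481+490)/(1085+974) = 971/2059 = 0.47159.
SE = √(p̂(1−p̂)(1/n₁+1/n₂)) = √(0.47159·0.52841·0.00194835) = √(0.000485515) = 0.02203.
z = (0.44332 − 0.50308)/0.02203 = -0.05976/0.02203 = -2.71.
p-value = P(Z < -2.712) ≈ 0.0033.

z = -2.71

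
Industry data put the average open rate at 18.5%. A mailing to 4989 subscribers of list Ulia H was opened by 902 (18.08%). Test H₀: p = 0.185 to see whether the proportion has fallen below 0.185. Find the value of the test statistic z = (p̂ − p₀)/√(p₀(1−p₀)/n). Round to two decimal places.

p̂ = 902/4989 ≈ 0.1808.
Under H₀, SE = √(0.185·0.815/4989) = √(3.02215e-05) = 0.0055.
z = (0.1808 − 0.185)/0.0055 = -0.0042/0.0055 = -0.76.

z = -0.76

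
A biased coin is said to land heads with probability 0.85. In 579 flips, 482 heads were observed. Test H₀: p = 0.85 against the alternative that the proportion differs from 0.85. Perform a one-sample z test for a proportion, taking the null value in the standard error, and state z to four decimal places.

p̂ = 482/579 ≈ 0.832470.
Standard error under H₀: √(0.85×0.15/579) = 0.014839.
z = (0.832470 − 0.85)/0.014839 = -0.017530/0.014839 = -1.1813.
p-value = 2·P(Z > 1.181) ≈ 0.2375.

z = -1.1813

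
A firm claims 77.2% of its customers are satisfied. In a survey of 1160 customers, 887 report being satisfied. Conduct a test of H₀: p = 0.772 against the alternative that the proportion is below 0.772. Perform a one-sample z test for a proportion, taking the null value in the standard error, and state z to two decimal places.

p̂ = 887/1160 ≈ 0.76466.
Standard error under H₀: √(0.772×0.228/1160) = 0.01232.
z = (0.76466 − 0.772)/0.01232 = -0.00734/0.01232 = -0.60.
p-value = P(Z < -0.596) ≈ 0.2755.

z = -0.60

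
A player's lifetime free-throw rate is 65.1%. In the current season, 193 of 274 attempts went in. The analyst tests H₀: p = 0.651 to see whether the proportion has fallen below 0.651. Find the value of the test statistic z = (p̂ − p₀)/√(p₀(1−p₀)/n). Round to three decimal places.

z = 1.854

p̂ = 193/274 ≈ 0.704380.
Under H₀, SE = √(0.651·0.349/274) = √(0.000829193) = 0.028796.
z = (0.704380 − 0.651)/0.028796 = 0.053380/0.028796 = 1.854.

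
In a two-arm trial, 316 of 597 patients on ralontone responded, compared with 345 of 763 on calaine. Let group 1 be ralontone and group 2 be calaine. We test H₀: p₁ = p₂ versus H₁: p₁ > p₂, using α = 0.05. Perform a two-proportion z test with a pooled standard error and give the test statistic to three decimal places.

p̂₁ = 316/597 = 0.52931, p̂₂ = 345/763 = 0.45216.
Pooled p̂ = (316+345)/(597+763) = 661/1360 = 0.48603.
SE = √(p̂(1−p̂)(1/n₁+1/n₂)) = √(0.48603·0.51397·0.00298566) = √(0.000745832) = 0.02731.
z = (0.52931 − 0.45216)/0.02731 = 0.07715/0.02731 = 2.825.
p-value = P(Z > 2.825) ≈ 0.0024, so at α = 0.05 we reject H₀.

z = 2.825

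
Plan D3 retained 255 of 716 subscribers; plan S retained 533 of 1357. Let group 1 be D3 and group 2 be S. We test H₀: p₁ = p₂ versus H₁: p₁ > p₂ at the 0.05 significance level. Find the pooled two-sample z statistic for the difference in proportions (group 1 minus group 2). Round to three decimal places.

p̂₁ = 255/716 ≈ 0.35615, p̂₂ = 533/1357 ≈ 0.39278.
Pooled p̂ = (255+533)/(716+1357) = 788/2073 = 0.38013.
SE = √(0.23563 × 0.00213357) = 0.02242.
z = (0.35615 − 0.39278)/0.02242 = -0.03663/0.02242 = -1.634.
p-value = P(Z > -1.634) ≈ 0.9489. With α = 0.05, fail to reject H₀.

z = -1.634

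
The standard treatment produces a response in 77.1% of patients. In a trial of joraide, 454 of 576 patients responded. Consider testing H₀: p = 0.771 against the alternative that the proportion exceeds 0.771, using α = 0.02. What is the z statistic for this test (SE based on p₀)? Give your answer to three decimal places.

p̂ = 454/576 = 0.78819.
Standard error under H₀: √(0.771×0.229/576) = 0.01751.
z = (0.78819 − 0.771)/0.01751 = 0.01719/0.01751 = 0.982.
p-value = P(Z > 0.982) ≈ 0.1630. With α = 0.02, fail to reject H₀.

z = 0.982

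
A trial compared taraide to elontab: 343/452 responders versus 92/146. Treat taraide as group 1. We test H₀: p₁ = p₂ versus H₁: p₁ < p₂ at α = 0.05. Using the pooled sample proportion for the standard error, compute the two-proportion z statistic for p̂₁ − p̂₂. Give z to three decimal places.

z = 3.037

p̂₁ = 343/452 = 0.758850, p̂₂ = 92/146 = 0.630137.
Pooled p̂ = (343+92)/(452+146) = 435/598 = 0.727425.
SE = √(p̂(1−p̂)(1/n₁+1/n₂)) = √(0.727425·0.272575·0.0090617) = √(0.00179674) = 0.042388.
z = (0.758850 − 0.630137)/0.042388 = 0.128713/0.042388 = 3.037.
p-value = P(Z < 3.037) ≈ 0.9988, so at α = 0.05 we fail to reject H₀.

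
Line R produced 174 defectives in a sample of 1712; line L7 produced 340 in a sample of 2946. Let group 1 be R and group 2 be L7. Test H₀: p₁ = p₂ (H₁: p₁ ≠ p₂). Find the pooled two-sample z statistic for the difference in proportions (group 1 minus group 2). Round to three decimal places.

p̂₁ = 174/1712 ≈ 0.101636, p̂₂ = 340/2946 ≈ 0.115411.
Pooled p̂ = (174+340)/(1712+2946) = 514/4658 = 0.110348.
SE = √(0.0981712 × 0.000923555) = 0.009522.
z = (0.101636 − 0.115411)/0.009522 = -0.013775/0.009522 = -1.447.
p-value = 2·P(Z > 1.447) ≈ 0.1480.

z = -1.447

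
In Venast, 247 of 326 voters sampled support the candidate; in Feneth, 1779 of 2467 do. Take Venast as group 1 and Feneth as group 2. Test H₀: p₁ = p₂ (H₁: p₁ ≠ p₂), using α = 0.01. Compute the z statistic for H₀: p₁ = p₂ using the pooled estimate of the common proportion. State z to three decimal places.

p̂₁ = 247/326 ≈ 0.75767, p̂₂ = 1779/2467 ≈ 0.72112.
Pooled p̂ = (247+1779)/(326+2467) = 2026/2793 = 0.72538.
SE = √(0.199202 × 0.00347284) = 0.02630.
z = (0.75767 − 0.72112)/0.02630 = 0.03655/0.02630 = 1.390.
Two-sided p-value ≈ 2·Φ(−1.390) = 0.1646. With α = 0.01, fail to reject H₀.

z = 1.390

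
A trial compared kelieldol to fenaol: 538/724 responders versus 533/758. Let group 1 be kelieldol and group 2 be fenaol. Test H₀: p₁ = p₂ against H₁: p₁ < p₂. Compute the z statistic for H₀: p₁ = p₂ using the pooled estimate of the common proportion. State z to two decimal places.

p̂₁ = 538/724 ≈ 0.74309, p̂₂ = 533/758 ≈ 0.70317.
Pooled p̂ = (538+533)/(724+758) = 1071/1482 = 0.72267.
SE = √(0.200417 × 0.00270048) = 0.02326.
z = (0.74309 − 0.70317)/0.02326 = 0.03992/0.02326 = 1.72.
p-value = P(Z < 1.716) ≈ 0.9569.

z = 1.72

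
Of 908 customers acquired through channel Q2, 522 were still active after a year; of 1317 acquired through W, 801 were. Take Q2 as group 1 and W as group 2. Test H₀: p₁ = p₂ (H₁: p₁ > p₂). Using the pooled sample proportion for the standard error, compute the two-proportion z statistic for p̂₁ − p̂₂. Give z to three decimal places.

p̂₁ = 522/908 = 0.57489, p̂₂ = 801/1317 = 0.60820.
Pooled p̂ = (522+801)/(908+1317) = 1323/2225 = 0.59461.
SE = √(0.24105 × 0.00186062) = 0.02118.
z = (0.57489 − 0.60820)/0.02118 = -0.03331/0.02118 = -1.573.
p-value = P(Z > -1.573) ≈ 0.9421.

z = -1.573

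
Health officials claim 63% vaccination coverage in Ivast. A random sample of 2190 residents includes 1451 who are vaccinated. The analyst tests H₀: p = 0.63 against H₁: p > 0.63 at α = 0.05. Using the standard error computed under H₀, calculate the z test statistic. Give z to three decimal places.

p̂ = 1451/2190 = 0.662557.
Standard error under H₀: √(0.63×0.37/2190) = 0.010317.
z = (0.662557 − 0.63)/0.010317 = 0.032557/0.010317 = 3.156.
p-value = P(Z > 3.156) ≈ 0.0008; since p < α = 0.05, reject H₀.

z = 3.156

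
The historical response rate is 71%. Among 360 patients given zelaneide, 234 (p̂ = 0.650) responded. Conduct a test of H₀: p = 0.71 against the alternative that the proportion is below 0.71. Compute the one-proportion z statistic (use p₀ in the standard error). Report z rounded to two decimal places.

z = -2.51

p̂ = 234/360 ≈ 0.6500.
Under H₀, SE = √(0.71·0.29/360) = √(0.000571944) = 0.0239.
z = (0.6500 − 0.71)/0.0239 = -0.0600/0.0239 = -2.51.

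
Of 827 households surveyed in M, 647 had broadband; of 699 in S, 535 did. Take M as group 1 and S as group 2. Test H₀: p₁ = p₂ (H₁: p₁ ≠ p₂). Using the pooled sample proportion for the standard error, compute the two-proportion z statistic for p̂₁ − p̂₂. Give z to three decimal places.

z = 0.790

p̂₁ = 647/827 = 0.78235, p̂₂ = 535/699 = 0.76538.
Pooled p̂ = (647+535)/(827+699) = 1182/1526 = 0.77457.
SE = √(0.174609 × 0.00263981) = 0.02147.
z = (0.78235 − 0.76538)/0.02147 = 0.01697/0.02147 = 0.790.
p-value = 2·P(Z > 0.790) ≈ 0.4294.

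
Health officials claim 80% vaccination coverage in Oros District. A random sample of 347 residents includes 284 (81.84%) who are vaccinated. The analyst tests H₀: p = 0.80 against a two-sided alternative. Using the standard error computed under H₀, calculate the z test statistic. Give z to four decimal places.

z = 0.8589

p̂ = 284/347 = 0.818444.
Standard error under H₀: √(0.8×0.2/347) = 0.021473.
z = (0.818444 − 0.8)/0.021473 = 0.018444/0.021473 = 0.8589.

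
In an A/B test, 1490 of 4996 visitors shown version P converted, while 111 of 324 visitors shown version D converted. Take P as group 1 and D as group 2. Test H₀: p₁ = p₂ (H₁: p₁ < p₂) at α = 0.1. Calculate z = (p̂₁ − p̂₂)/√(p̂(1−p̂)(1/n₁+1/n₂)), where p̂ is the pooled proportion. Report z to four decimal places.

z = -1.6868

p̂₁ = 1490/4996 = 0.298239, p̂₂ = 111/324 = 0.342593.
Pooled p̂ = (1490+111)/(4996+324) = 1601/5320 = 0.300940.
SE = √(0.210375 × 0.00328658) = 0.026295.
z = (0.298239 − 0.342593)/0.026295 = -0.044354/0.026295 = -1.6868.
p-value = P(Z < -1.687) ≈ 0.0458; since p < α = 0.1, reject H₀.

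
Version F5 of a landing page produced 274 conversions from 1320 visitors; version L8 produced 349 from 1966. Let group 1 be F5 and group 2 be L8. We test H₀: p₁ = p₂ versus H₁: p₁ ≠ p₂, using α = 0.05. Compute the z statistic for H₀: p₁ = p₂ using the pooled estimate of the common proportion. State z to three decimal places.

z = 2.155

p̂₁ = 274/1320 = 0.20758, p̂₂ = 349/1966 = 0.17752.
Pooled p̂ = (274+349)/(1320+1966) = 623/3286 = 0.18959.
SE = √(0.153647 × 0.00126622) = 0.01395.
z = (0.20758 − 0.17752)/0.01395 = 0.03006/0.01395 = 2.155.
p-value = 2·P(Z > 2.155) ≈ 0.0312. With α = 0.05, reject H₀.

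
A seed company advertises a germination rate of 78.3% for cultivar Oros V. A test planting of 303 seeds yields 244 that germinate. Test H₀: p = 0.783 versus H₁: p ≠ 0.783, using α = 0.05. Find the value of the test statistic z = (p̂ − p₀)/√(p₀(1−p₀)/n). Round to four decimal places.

z = 0.9409

p̂ = 244/303 ≈ 0.805281.
Standard error under H₀: √(0.783×0.217/303) = 0.023680.
z = (0.805281 − 0.783)/0.023680 = 0.022281/0.023680 = 0.9409.
Two-sided p-value ≈ 2·Φ(−0.941) = 0.3468. With α = 0.05, fail to reject H₀.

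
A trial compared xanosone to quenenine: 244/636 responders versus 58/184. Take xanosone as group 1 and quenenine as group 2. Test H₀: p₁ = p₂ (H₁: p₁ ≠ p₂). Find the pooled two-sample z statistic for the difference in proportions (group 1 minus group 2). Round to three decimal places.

p̂₁ = 244/636 = 0.38365, p̂₂ = 58/184 = 0.31522.
Pooled p̂ = (244+58)/(636+184) = 302/820 = 0.36829.
SE = √(0.232653 × 0.00700711) = 0.04038.
z = (0.38365 − 0.31522)/0.04038 = 0.06843/0.04038 = 1.695.
Two-sided p-value ≈ 2·Φ(−1.695) = 0.0901.

z = 1.695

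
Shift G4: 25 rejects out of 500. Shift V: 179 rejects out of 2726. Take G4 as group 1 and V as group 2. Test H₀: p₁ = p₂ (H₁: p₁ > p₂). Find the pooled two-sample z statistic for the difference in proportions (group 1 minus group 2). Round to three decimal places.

p̂₁ = 25/500 ≈ 0.05000, p̂₂ = 179/2726 ≈ 0.06566.
Pooled p̂ = (25+179)/(500+2726) = 204/3226 = 0.06324.
SE = √(p̂(1−p̂)(1/n₁+1/n₂)) = √(0.06324·0.93676·0.00236684) = √(0.000140205) = 0.01184.
z = (0.05000 − 0.06566)/0.01184 = -0.01566/0.01184 = -1.323.

z = -1.323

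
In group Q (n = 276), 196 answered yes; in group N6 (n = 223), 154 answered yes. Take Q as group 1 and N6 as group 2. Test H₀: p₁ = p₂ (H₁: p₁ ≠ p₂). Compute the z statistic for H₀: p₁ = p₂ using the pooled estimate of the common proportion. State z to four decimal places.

p̂₁ = 196/276 ≈ 0.710145, p̂₂ = 154/223 ≈ 0.690583.
Pooled p̂ = (196+154)/(276+223) = 350/499 = 0.701403.
SE = √(p̂(1−p̂)(1/n₁+1/n₂)) = √(0.701403·0.298597·0.00810749) = √(0.00169801) = 0.041207.
z = (0.710145 − 0.690583)/0.041207 = 0.019562/0.041207 = 0.4747.
p-value = 2·P(Z > 0.475) ≈ 0.6350.

z = 0.4747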